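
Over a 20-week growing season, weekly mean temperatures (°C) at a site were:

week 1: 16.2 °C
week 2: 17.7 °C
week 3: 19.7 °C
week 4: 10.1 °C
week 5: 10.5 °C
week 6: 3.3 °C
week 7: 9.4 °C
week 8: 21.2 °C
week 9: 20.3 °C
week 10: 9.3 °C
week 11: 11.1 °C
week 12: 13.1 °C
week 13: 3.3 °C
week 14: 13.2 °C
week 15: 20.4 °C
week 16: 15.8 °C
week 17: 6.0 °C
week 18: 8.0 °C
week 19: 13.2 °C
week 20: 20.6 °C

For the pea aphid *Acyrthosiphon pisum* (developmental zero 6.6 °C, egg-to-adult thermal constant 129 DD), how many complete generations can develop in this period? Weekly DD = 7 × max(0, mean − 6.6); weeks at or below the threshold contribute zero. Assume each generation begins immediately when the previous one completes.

7 generations

Weekly DD (7 × max(0, T̄ − 6.6)): 67.2, 77.7, 91.7, 24.5, 27.3, 0.0, 19.6, 102.2, 95.9, 18.9, 31.5, 45.5, 0.0, 46.2, 96.6, 64.4, 0.0, 9.8, 46.2, 98.0.
Season total = 963.2 DD.
Complete generations = ⌊963.2 / 129⌋ = 7.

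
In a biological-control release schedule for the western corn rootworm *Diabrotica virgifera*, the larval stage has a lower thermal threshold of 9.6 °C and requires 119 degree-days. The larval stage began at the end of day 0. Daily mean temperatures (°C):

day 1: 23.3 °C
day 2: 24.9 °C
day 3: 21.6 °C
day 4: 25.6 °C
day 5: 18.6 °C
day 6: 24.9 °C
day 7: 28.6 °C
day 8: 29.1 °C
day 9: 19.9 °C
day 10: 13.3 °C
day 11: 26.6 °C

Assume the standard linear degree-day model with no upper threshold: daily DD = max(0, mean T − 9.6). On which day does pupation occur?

Daily DD above 9.6 °C: 13.7, 15.3, 12.0, 16.0, 9.0, 15.3, 19.0, 19.5, 10.3, 3.7, 17.0.
Cumulative: 13.7, 29.0, 41.0, 57.0, 66.0, 81.3, 100.3, 119.8, 130.1, 133.8, 150.8.
The total first reaches 119 DD on day 8.

day 8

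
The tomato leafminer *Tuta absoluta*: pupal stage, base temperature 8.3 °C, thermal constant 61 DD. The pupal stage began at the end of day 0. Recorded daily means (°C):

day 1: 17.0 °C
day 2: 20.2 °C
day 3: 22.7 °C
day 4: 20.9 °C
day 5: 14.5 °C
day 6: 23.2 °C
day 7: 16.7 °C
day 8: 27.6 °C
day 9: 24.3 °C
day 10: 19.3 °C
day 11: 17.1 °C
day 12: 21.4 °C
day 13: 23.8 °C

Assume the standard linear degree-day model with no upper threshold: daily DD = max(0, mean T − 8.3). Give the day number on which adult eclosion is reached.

Daily DD above 8.3 °C: 8.7, 11.9, 14.4, 12.6, 6.2, 14.9, 8.4, 19.3, 16.0, 11.0, 8.8, 13.1, 15.5.
Cumulative: 8.7, 20.6, 35.0, 47.6, 53.8, 68.7, 77.1, 96.4, 112.4, 123.4, 132.2, 145.3, 160.8.
The total first reaches 61 DD on day 6.

day 6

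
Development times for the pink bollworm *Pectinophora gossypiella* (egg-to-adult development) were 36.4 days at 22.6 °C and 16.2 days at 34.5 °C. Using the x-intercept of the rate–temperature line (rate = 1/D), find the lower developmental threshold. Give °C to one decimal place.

13.1 °C

Under the model K = D·(T − T_b), so D₁·(T₁ − T_b) = D₂·(T₂ − T_b).
36.4·(22.6 − T_b) = 16.2·(34.5 − T_b)
T_b = (36.4·22.6 − 16.2·34.5) / (36.4 − 16.2) = 263.74 / 20.2 = 13.056 °C ≈ 13.1 °C.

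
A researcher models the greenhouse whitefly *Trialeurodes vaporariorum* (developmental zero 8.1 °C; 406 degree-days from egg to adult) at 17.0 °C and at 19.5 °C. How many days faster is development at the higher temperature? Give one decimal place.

At 17.0 °C: 406 / (17.0 − 8.1) = 406 / 8.9 = 45.618 d.
At 19.5 °C: 406 / (19.5 − 8.1) = 406 / 11.4 = 35.614 d.
Difference = |45.618 − 35.614| = 10.004 ≈ 10.0 days.

10.0 days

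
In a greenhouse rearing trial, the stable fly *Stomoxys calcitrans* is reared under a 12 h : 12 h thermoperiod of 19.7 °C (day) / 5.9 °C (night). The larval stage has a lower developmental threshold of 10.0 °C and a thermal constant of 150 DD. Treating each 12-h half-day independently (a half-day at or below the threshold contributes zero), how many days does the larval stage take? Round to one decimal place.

30.9 days

Day half: max(0, 19.7 − 10.0) × 0.5 = 9.7 × 0.5 = 4.85 DD.
Night half: max(0, 5.9 − 10.0) × 0.5 = 0.0 × 0.5 = 0.00 DD.
Per 24 h: 4.85 DD/day.
Duration = 150 / 4.85 = 30.928 ≈ 30.9 days.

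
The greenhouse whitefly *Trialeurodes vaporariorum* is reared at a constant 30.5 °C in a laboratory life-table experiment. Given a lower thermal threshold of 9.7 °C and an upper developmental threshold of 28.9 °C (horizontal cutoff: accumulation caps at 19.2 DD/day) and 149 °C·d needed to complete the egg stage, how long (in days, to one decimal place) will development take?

Temperature 30.5 °C exceeds the upper threshold, so daily accumulation caps at 28.9 − 9.7 = 19.2 DD/day.
Duration = 149 / 19.2 = 7.760 ≈ 7.8 days.

7.8 days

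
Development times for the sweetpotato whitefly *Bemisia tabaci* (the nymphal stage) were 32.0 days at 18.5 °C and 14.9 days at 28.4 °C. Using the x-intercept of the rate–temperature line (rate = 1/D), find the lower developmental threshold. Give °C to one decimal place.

Equal thermal constants: D₁(T₁ − T_b) = D₂(T₂ − T_b).
32.0·(18.5 − T_b) = 14.9·(28.4 − T_b)
T_b = (32.0·18.5 − 14.9·28.4) / (32.0 − 14.9) = 168.84 / 17.1 = 9.874 °C ≈ 9.9 °C.

9.9 °C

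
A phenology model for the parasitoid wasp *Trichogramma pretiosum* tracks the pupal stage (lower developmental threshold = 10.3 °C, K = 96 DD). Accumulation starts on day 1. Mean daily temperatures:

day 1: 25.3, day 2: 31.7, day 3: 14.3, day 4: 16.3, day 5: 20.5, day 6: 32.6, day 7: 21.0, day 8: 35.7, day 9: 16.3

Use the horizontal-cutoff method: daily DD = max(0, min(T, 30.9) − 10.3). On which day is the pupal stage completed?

Daily DD above 10.3 °C (capped at 20.6): 15.0, 20.6, 4.0, 6.0, 10.2, 20.6, 10.7, 20.6, 6.0.
Cumulative: 15.0, 35.6, 39.6, 45.6, 55.8, 76.4, 87.1, 107.7, 113.7.
The total first reaches 96 DD on day 8.

day 8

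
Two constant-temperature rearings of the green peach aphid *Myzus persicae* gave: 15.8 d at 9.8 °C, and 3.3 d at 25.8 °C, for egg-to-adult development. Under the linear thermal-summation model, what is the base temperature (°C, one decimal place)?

Under the model K = D·(T − T_b), so D₁·(T₁ − T_b) = D₂·(T₂ − T_b).
15.8·(9.8 − T_b) = 3.3·(25.8 − T_b)
T_b = (15.8·9.8 − 3.3·25.8) / (15.8 − 3.3) = 69.70 / 12.5 = 5.576 °C ≈ 5.6 °C.

5.6 °C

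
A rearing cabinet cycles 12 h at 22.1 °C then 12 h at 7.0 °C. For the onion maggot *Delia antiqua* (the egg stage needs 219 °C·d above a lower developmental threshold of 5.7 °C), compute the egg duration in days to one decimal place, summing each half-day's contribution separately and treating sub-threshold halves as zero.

24.7 days

Day half: max(0, 22.1 − 5.7) × 0.5 = 16.4 × 0.5 = 8.20 DD.
Night half: max(0, 7.0 − 5.7) × 0.5 = 1.3 × 0.5 = 0.65 DD.
Per 24 h: 8.85 DD/day.
Duration = 219 / 8.85 = 24.746 ≈ 24.7 days.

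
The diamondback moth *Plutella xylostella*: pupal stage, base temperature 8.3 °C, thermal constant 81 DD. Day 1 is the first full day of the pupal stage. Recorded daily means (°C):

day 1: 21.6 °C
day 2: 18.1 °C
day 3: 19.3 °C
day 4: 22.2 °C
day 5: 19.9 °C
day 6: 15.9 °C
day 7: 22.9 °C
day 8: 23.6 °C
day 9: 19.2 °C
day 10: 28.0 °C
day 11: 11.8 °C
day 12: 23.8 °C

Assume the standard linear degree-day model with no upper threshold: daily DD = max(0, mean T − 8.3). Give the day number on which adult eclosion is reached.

Daily DD above 8.3 °C: 13.3, 9.8, 11.0, 13.9, 11.6, 7.6, 14.6, 15.3, 10.9, 19.7, 3.5, 15.5.
Cumulative: 13.3, 23.1, 34.1, 48.0, 59.6, 67.2, 81.8, 97.1, 108.0, 127.7, 131.2, 146.7.
The total first reaches 81 DD on day 7.

day 7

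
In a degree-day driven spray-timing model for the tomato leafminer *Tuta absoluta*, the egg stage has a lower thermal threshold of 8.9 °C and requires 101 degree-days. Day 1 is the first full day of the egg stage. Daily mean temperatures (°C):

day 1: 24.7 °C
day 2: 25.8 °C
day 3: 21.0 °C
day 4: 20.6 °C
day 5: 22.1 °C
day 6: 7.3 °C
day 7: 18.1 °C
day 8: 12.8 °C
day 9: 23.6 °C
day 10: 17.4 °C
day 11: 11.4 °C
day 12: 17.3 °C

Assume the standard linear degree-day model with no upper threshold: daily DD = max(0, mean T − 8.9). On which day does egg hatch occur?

day 10

Daily DD above 8.9 °C: 15.8, 16.9, 12.1, 11.7, 13.2, 0.0, 9.2, 3.9, 14.7, 8.5, 2.5, 8.4.
Cumulative: 15.8, 32.7, 44.8, 56.5, 69.7, 69.7, 78.9, 82.8, 97.5, 106.0, 108.5, 116.9.
The total first reaches 101 DD on day 10.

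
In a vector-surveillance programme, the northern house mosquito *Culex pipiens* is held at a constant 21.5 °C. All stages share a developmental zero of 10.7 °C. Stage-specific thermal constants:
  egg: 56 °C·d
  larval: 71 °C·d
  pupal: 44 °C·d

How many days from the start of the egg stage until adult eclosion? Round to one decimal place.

Daily accumulation at 21.5 °C = 21.5 − 10.7 = 10.8 DD/day.
Total K = 56 + 71 + 44 = 171 DD.
Total duration = 171 / 10.8 = 15.833 ≈ 15.8 days.

15.8 days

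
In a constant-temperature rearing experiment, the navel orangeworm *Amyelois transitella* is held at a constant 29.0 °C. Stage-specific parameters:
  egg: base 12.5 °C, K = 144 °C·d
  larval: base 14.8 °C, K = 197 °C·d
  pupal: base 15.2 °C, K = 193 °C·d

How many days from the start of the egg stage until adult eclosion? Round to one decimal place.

36.6 days

egg: 144 / (29.0 − 12.5) = 144 / 16.5 = 8.727 d.
larval: 197 / (29.0 − 14.8) = 197 / 14.2 = 13.873 d.
pupal: 193 / (29.0 − 15.2) = 193 / 13.8 = 13.986 d.
Sum = 36.586 ≈ 36.6 days.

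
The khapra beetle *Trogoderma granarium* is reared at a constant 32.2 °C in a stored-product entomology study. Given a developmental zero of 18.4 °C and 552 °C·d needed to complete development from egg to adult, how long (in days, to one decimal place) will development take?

40.0 days

Daily accumulation = 32.2 − 18.4 = 13.8 DD/day.
Duration = 552 / 13.8 = 40.000 ≈ 40.0 days.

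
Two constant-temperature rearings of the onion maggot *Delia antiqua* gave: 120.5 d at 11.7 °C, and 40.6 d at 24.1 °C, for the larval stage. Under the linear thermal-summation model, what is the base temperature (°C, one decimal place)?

5.4 °C

Under the model K = D·(T − T_b), so D₁·(T₁ − T_b) = D₂·(T₂ − T_b).
120.5·(11.7 − T_b) = 40.6·(24.1 − T_b)
T_b = (120.5·11.7 − 40.6·24.1) / (120.5 − 40.6) = 431.39 / 79.9 = 5.399 °C ≈ 5.4 °C.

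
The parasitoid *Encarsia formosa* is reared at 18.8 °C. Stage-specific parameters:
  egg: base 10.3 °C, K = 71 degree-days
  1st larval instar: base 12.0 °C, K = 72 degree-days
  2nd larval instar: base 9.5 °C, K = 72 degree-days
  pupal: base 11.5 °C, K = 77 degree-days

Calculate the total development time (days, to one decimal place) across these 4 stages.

37.2 days

egg: 71 / (18.8 − 10.3) = 71 / 8.5 = 8.353 d.
1st larval instar: 72 / (18.8 − 12.0) = 72 / 6.8 = 10.588 d.
2nd larval instar: 72 / (18.8 − 9.5) = 72 / 9.3 = 7.742 d.
pupal: 77 / (18.8 − 11.5) = 77 / 7.3 = 10.548 d.
Sum = 37.231 ≈ 37.2 days.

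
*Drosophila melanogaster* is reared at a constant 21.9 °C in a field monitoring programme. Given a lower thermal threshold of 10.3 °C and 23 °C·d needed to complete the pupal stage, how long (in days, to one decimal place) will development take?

2.0 days

Daily accumulation = 21.9 − 10.3 = 11.6 DD/day.
Duration = 23 / 11.6 = 1.983 ≈ 2.0 days.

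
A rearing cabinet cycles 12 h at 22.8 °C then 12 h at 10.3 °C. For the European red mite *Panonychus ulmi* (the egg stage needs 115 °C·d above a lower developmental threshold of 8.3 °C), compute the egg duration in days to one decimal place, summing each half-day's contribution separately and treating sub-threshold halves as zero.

Day half: max(0, 22.8 − 8.3) × 0.5 = 14.5 × 0.5 = 7.25 DD.
Night half: max(0, 10.3 − 8.3) × 0.5 = 2.0 × 0.5 = 1.00 DD.
Per 24 h: 8.25 DD/day.
Duration = 115 / 8.25 = 13.939 ≈ 13.9 days.

13.9 days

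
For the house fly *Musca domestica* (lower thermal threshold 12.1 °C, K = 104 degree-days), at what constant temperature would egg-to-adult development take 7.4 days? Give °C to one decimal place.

Required daily accumulation = 104 / 7.4 = 14.054 DD/day.
T = T_base + 14.054 = 12.1 + 14.054 = 26.154 ≈ 26.2 °C.

26.2 °C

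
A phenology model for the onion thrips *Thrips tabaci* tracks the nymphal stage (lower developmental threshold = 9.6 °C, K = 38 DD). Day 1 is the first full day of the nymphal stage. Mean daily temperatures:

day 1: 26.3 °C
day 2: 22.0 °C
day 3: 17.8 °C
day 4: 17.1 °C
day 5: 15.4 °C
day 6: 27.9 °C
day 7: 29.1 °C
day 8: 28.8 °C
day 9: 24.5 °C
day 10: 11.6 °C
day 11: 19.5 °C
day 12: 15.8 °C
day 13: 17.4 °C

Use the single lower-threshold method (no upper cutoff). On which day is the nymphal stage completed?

day 4

Daily DD above 9.6 °C: 16.7, 12.4, 8.2, 7.5, 5.8, 18.3, 19.5, 19.2, 14.9, 2.0, 9.9, 6.2, 7.8.
Cumulative: 16.7, 29.1, 37.3, 44.8, 50.6, 68.9, 88.4, 107.6, 122.5, 124.5, 134.4, 140.6, 148.4.
The total first reaches 38 DD on day 4.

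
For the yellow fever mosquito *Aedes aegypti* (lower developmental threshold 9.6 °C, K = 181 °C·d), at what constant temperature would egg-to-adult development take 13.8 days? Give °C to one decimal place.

Required daily accumulation = 181 / 13.8 = 13.116 DD/day.
T = T_base + 13.116 = 9.6 + 13.116 = 22.716 ≈ 22.7 °C.

22.7 °C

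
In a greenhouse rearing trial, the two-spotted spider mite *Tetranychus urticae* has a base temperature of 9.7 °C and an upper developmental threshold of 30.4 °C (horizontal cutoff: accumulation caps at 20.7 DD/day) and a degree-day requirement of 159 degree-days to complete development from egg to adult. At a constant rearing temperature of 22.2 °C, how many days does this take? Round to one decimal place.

12.7 days

Daily accumulation = 22.2 − 9.7 = 12.5 DD/day.
Duration = 159 / 12.5 = 12.720 ≈ 12.7 days.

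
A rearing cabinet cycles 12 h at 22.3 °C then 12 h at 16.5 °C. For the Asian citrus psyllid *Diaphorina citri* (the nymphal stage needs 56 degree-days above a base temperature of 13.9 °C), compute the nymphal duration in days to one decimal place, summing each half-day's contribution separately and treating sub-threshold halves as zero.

10.2 days

Day half: max(0, 22.3 − 13.9) × 0.5 = 8.4 × 0.5 = 4.20 DD.
Night half: max(0, 16.5 − 13.9) × 0.5 = 2.6 × 0.5 = 1.30 DD.
Per 24 h: 5.50 DD/day.
Duration = 56 / 5.50 = 10.182 ≈ 10.2 days.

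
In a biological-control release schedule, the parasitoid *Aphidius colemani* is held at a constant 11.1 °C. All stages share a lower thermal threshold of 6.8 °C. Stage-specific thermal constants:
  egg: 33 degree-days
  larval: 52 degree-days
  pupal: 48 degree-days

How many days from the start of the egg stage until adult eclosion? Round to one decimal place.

30.9 days

Daily accumulation at 11.1 °C = 11.1 − 6.8 = 4.3 DD/day.
Total K = 33 + 52 + 48 = 133 DD.
Total duration = 133 / 4.3 = 30.930 ≈ 30.9 days.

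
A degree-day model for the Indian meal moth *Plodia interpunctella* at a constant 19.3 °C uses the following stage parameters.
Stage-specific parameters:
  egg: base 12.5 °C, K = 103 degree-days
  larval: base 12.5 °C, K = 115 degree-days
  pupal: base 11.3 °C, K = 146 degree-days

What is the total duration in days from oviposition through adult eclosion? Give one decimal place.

50.3 days

egg: 103 / (19.3 − 12.5) = 103 / 6.8 = 15.147 d.
larval: 115 / (19.3 − 12.5) = 115 / 6.8 = 16.912 d.
pupal: 146 / (19.3 − 11.3) = 146 / 8.0 = 18.250 d.
Sum = 50.309 ≈ 50.3 days.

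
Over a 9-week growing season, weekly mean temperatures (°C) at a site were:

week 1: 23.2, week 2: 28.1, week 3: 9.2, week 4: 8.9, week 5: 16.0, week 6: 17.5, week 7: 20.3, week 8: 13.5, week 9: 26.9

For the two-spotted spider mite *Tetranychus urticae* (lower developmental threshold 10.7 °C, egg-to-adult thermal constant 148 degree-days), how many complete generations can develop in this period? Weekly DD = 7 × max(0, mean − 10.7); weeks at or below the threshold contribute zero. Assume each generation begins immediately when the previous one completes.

Weekly DD (7 × max(0, T̄ − 10.7)): 87.5, 121.8, 0.0, 0.0, 37.1, 47.6, 67.2, 19.6, 113.4.
Season total = 494.2 DD.
Complete generations = ⌊494.2 / 148⌋ = 3.

3 generations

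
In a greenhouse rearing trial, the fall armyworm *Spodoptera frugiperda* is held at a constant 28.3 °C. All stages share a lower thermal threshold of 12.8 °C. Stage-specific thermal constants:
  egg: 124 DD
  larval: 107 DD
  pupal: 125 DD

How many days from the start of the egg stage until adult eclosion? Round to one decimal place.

Daily accumulation at 28.3 °C = 28.3 − 12.8 = 15.5 DD/day.
Total K = 124 + 107 + 125 = 356 DD.
Total duration = 356 / 15.5 = 22.968 ≈ 23.0 days.

23.0 days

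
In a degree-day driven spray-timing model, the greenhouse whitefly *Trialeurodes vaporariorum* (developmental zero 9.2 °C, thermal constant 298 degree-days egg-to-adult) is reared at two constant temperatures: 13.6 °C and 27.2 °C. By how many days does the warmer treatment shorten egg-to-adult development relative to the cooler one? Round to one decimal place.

51.2 days

At 13.6 °C: 298 / (13.6 − 9.2) = 298 / 4.4 = 67.727 d.
At 27.2 °C: 298 / (27.2 − 9.2) = 298 / 18.0 = 16.556 d.
Difference = |67.727 − 16.556| = 51.172 ≈ 51.2 days.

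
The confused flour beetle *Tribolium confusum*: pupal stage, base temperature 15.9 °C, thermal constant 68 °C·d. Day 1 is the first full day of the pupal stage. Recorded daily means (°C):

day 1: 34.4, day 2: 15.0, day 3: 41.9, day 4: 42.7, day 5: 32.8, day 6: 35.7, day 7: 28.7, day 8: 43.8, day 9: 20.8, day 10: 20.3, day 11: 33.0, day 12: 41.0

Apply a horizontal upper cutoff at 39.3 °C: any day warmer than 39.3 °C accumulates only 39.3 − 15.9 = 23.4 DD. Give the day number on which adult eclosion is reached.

Daily DD above 15.9 °C (capped at 23.4): 18.5, 0.0, 23.4, 23.4, 16.9, 19.8, 12.8, 23.4, 4.9, 4.4, 17.1, 23.4.
Cumulative: 18.5, 18.5, 41.9, 65.3, 82.2, 102.0, 114.8, 138.2, 143.1, 147.5, 164.6, 188.0.
The total first reaches 68 DD on day 5.

day 5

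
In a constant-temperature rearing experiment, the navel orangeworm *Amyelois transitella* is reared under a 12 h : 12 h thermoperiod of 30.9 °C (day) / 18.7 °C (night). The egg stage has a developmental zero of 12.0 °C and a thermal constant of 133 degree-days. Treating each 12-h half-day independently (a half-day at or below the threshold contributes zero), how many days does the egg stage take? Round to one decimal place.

10.4 days

Day half: max(0, 30.9 − 12.0) × 0.5 = 18.9 × 0.5 = 9.45 DD.
Night half: max(0, 18.7 − 12.0) × 0.5 = 6.7 × 0.5 = 3.35 DD.
Per 24 h: 12.80 DD/day.
Duration = 133 / 12.80 = 10.391 ≈ 10.4 days.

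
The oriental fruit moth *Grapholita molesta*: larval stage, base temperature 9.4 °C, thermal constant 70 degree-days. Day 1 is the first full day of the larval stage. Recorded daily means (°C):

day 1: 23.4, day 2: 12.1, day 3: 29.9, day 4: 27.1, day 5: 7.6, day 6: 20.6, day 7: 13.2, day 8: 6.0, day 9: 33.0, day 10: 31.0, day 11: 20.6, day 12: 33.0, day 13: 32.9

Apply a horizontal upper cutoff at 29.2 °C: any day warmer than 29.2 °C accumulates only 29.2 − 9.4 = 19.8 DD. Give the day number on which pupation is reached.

Daily DD above 9.4 °C (capped at 19.8): 14.0, 2.7, 19.8, 17.7, 0.0, 11.2, 3.8, 0.0, 19.8, 19.8, 11.2, 19.8, 19.8.
Cumulative: 14.0, 16.7, 36.5, 54.2, 54.2, 65.4, 69.2, 69.2, 89.0, 108.8, 120.0, 139.8, 159.6.
The total first reaches 70 DD on day 9.

day 9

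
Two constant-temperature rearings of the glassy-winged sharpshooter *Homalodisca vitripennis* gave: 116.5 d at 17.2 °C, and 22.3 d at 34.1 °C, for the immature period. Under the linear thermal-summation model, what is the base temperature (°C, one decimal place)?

13.2 °C

Equal thermal constants: D₁(T₁ − T_b) = D₂(T₂ − T_b).
116.5·(17.2 − T_b) = 22.3·(34.1 − T_b)
T_b = (116.5·17.2 − 22.3·34.1) / (116.5 − 22.3) = 1243.37 / 94.2 = 13.199 °C ≈ 13.2 °C.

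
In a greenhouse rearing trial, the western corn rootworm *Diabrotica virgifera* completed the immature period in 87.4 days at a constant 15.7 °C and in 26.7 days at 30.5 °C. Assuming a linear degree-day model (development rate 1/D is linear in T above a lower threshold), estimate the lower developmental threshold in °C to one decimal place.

Linear rate model ⇒ the product D·(T − T_b) is constant across temperatures.
87.4·(15.7 − T_b) = 26.7·(30.5 − T_b)
T_b = (87.4·15.7 − 26.7·30.5) / (87.4 − 26.7) = 557.83 / 60.7 = 9.190 °C ≈ 9.2 °C.

9.2 °C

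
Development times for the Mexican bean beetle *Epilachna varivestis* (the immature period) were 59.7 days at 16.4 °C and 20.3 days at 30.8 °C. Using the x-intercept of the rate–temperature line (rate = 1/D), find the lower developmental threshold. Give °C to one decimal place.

9.0 °C

Equal thermal constants: D₁(T₁ − T_b) = D₂(T₂ − T_b).
59.7·(16.4 − T_b) = 20.3·(30.8 − T_b)
T_b = (59.7·16.4 − 20.3·30.8) / (59.7 − 20.3) = 353.84 / 39.4 = 8.981 °C ≈ 9.0 °C.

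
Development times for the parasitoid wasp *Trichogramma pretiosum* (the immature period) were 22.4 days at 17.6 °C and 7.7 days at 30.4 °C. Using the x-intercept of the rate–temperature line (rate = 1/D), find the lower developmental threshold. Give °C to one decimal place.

Equal thermal constants: D₁(T₁ − T_b) = D₂(T₂ − T_b).
22.4·(17.6 − T_b) = 7.7·(30.4 − T_b)
T_b = (22.4·17.6 − 7.7·30.4) / (22.4 − 7.7) = 160.16 / 14.7 = 10.895 °C ≈ 10.9 °C.

10.9 °C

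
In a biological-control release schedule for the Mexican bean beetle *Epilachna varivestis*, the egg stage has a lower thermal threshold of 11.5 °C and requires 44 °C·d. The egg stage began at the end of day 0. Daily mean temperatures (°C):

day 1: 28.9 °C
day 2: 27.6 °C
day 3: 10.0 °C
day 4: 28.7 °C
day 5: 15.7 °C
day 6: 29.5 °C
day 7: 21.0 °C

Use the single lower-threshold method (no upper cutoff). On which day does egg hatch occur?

Daily DD above 11.5 °C: 17.4, 16.1, 0.0, 17.2, 4.2, 18.0, 9.5.
Cumulative: 17.4, 33.5, 33.5, 50.7, 54.9, 72.9, 82.4.
The total first reaches 44 DD on day 4.

day 4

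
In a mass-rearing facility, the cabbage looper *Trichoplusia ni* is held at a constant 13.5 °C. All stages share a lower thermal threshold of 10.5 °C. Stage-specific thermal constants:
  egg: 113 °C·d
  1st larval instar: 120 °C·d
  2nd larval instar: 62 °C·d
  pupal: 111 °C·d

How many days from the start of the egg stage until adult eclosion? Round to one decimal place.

135.3 days

Daily accumulation at 13.5 °C = 13.5 − 10.5 = 3.0 DD/day.
Total K = 113 + 120 + 62 + 111 = 406 DD.
Total duration = 406 / 3.0 = 135.333 ≈ 135.3 days.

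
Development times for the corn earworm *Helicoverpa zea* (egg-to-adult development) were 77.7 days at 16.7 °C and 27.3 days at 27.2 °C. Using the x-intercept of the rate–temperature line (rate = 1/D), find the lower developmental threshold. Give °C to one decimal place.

Under the model K = D·(T − T_b), so D₁·(T₁ − T_b) = D₂·(T₂ − T_b).
77.7·(16.7 − T_b) = 27.3·(27.2 − T_b)
T_b = (77.7·16.7 − 27.3·27.2) / (77.7 − 27.3) = 555.03 / 50.4 = 11.012 °C ≈ 11.0 °C.

11.0 °C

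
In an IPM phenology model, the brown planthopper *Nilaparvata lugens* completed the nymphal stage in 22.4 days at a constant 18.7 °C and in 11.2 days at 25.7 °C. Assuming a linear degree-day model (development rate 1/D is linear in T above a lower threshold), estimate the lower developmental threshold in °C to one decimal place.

Linear rate model ⇒ the product D·(T − T_b) is constant across temperatures.
22.4·(18.7 − T_b) = 11.2·(25.7 − T_b)
T_b = (22.4·18.7 − 11.2·25.7) / (22.4 − 11.2) = 131.04 / 11.2 = 11.700 °C ≈ 11.7 °C.

11.7 °C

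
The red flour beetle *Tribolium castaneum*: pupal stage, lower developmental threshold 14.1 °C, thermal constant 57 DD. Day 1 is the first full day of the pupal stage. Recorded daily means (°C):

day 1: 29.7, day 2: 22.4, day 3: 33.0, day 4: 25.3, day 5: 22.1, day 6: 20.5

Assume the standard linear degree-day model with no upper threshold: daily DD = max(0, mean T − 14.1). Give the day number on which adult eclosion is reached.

Daily DD above 14.1 °C: 15.6, 8.3, 18.9, 11.2, 8.0, 6.4.
Cumulative: 15.6, 23.9, 42.8, 54.0, 62.0, 68.4.
The total first reaches 57 DD on day 5.

day 5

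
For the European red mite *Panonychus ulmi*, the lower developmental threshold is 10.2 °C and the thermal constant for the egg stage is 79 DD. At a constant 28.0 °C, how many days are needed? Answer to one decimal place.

4.4 days

Daily accumulation = 28.0 − 10.2 = 17.8 DD/day.
Duration = 79 / 17.8 = 4.438 ≈ 4.4 days.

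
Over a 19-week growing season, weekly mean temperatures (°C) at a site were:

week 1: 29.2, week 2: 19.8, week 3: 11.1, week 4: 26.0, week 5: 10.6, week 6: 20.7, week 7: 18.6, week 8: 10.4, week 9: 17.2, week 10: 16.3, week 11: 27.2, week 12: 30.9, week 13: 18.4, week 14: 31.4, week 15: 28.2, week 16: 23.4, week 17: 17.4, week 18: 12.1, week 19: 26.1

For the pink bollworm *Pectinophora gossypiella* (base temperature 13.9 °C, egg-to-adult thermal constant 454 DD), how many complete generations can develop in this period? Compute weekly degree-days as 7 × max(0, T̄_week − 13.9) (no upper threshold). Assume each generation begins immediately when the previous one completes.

2 generations

Weekly DD (7 × max(0, T̄ − 13.9)): 107.1, 41.3, 0.0, 84.7, 0.0, 47.6, 32.9, 0.0, 23.1, 16.8, 93.1, 119.0, 31.5, 122.5, 100.1, 66.5, 24.5, 0.0, 85.4.
Season total = 996.1 DD.
Complete generations = ⌊996.1 / 454⌋ = 2.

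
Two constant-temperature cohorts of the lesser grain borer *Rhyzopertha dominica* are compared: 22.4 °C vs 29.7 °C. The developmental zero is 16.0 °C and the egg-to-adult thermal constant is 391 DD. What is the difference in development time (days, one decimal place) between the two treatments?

32.6 days

At 22.4 °C: 391 / (22.4 − 16.0) = 391 / 6.4 = 61.094 d.
At 29.7 °C: 391 / (29.7 − 16.0) = 391 / 13.7 = 28.540 d.
Difference = |61.094 − 28.540| = 32.554 ≈ 32.6 days.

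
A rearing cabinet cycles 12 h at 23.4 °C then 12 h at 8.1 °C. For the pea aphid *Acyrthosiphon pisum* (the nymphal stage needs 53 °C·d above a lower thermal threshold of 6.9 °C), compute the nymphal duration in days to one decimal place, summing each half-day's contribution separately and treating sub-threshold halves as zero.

Day half: max(0, 23.4 − 6.9) × 0.5 = 16.5 × 0.5 = 8.25 DD.
Night half: max(0, 8.1 − 6.9) × 0.5 = 1.2 × 0.5 = 0.60 DD.
Per 24 h: 8.85 DD/day.
Duration = 53 / 8.85 = 5.989 ≈ 6.0 days.

6.0 days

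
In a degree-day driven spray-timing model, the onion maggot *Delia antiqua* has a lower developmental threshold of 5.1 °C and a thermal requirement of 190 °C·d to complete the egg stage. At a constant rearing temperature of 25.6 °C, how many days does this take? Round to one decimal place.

Daily accumulation = 25.6 − 5.1 = 20.5 DD/day.
Duration = 190 / 20.5 = 9.268 ≈ 9.3 days.

9.3 days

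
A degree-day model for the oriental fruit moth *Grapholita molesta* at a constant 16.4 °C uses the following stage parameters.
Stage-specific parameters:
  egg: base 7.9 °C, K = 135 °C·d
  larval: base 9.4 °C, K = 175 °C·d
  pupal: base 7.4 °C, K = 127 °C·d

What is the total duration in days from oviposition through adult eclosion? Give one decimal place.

egg: 135 / (16.4 − 7.9) = 135 / 8.5 = 15.882 d.
larval: 175 / (16.4 − 9.4) = 175 / 7.0 = 25.000 d.
pupal: 127 / (16.4 − 7.4) = 127 / 9.0 = 14.111 d.
Sum = 54.993 ≈ 55.0 days.

55.0 days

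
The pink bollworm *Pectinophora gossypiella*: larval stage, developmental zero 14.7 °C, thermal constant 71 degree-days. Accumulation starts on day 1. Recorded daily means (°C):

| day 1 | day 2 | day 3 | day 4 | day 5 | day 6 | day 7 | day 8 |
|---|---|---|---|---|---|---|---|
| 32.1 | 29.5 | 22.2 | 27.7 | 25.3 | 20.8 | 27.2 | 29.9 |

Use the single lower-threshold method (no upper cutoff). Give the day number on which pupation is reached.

day 7

Daily DD above 14.7 °C: 17.4, 14.8, 7.5, 13.0, 10.6, 6.1, 12.5, 15.2.
Cumulative: 17.4, 32.2, 39.7, 52.7, 63.3, 69.4, 81.9, 97.1.
The total first reaches 71 DD on day 7.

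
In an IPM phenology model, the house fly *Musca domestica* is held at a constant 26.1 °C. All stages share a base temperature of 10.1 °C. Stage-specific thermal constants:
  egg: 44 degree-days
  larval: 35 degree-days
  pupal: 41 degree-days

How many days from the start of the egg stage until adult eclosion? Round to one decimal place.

Daily accumulation at 26.1 °C = 26.1 − 10.1 = 16.0 DD/day.
Total K = 44 + 35 + 41 = 120 DD.
Total duration = 120 / 16.0 = 7.500 ≈ 7.5 days.

7.5 days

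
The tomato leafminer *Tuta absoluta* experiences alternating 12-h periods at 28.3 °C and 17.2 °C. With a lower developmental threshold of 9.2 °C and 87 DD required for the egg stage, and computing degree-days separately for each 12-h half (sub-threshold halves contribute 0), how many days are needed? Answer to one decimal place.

6.4 days

Day half: max(0, 28.3 − 9.2) × 0.5 = 19.1 × 0.5 = 9.55 DD.
Night half: max(0, 17.2 − 9.2) × 0.5 = 8.0 × 0.5 = 4.00 DD.
Per 24 h: 13.55 DD/day.
Duration = 87 / 13.55 = 6.421 ≈ 6.4 days.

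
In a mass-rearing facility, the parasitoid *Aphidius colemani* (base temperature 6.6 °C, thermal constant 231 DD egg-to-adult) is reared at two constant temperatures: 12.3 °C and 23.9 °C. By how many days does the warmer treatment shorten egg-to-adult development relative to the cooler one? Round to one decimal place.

At 12.3 °C: 231 / (12.3 − 6.6) = 231 / 5.7 = 40.526 d.
At 23.9 °C: 231 / (23.9 − 6.6) = 231 / 17.3 = 13.353 d.
Difference = |40.526 − 13.353| = 27.174 ≈ 27.2 days.

27.2 days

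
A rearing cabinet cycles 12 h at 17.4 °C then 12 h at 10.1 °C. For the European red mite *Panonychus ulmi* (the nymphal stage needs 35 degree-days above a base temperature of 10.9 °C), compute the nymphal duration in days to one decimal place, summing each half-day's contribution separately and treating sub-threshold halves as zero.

Day half: max(0, 17.4 − 10.9) × 0.5 = 6.5 × 0.5 = 3.25 DD.
Night half: max(0, 10.1 − 10.9) × 0.5 = 0.0 × 0.5 = 0.00 DD.
Per 24 h: 3.25 DD/day.
Duration = 35 / 3.25 = 10.769 ≈ 10.8 days.

10.8 days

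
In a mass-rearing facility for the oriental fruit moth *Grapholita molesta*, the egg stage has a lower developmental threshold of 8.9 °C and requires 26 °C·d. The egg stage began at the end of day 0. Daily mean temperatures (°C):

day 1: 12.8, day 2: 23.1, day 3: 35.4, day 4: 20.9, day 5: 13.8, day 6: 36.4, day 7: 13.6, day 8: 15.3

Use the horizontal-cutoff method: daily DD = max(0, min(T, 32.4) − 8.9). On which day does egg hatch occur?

Daily DD above 8.9 °C (capped at 23.5): 3.9, 14.2, 23.5, 12.0, 4.9, 23.5, 4.7, 6.4.
Cumulative: 3.9, 18.1, 41.6, 53.6, 58.5, 82.0, 86.7, 93.1.
The total first reaches 26 DD on day 3.

day 3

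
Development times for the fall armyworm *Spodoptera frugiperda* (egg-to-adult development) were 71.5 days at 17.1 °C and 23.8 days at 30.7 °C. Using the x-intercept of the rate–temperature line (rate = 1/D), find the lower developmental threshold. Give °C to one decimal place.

Equal thermal constants: D₁(T₁ − T_b) = D₂(T₂ − T_b).
71.5·(17.1 − T_b) = 23.8·(30.7 − T_b)
T_b = (71.5·17.1 − 23.8·30.7) / (71.5 − 23.8) = 491.99 / 47.7 = 10.314 °C ≈ 10.3 °C.

10.3 °C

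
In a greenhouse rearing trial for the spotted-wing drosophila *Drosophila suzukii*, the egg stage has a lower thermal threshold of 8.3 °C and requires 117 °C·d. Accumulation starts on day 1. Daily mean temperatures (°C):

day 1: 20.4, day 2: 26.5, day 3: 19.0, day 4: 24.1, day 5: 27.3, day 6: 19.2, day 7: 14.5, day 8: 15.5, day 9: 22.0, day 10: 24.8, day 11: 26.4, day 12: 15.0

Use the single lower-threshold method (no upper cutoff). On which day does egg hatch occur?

day 10

Daily DD above 8.3 °C: 12.1, 18.2, 10.7, 15.8, 19.0, 10.9, 6.2, 7.2, 13.7, 16.5, 18.1, 6.7.
Cumulative: 12.1, 30.3, 41.0, 56.8, 75.8, 86.7, 92.9, 100.1, 113.8, 130.3, 148.4, 155.1.
The total first reaches 117 DD on day 10.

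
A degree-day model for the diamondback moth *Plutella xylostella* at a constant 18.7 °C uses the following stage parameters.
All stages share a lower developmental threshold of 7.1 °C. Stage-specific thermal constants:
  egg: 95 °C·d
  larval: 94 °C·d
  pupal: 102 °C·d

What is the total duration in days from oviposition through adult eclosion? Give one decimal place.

Daily accumulation at 18.7 °C = 18.7 − 7.1 = 11.6 DD/day.
Total K = 95 + 94 + 102 = 291 DD.
Total duration = 291 / 11.6 = 25.086 ≈ 25.1 days.

25.1 days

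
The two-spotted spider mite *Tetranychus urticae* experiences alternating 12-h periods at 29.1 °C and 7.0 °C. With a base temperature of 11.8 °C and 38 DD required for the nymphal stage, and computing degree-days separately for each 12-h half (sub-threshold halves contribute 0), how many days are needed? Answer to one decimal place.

Day half: max(0, 29.1 − 11.8) × 0.5 = 17.3 × 0.5 = 8.65 DD.
Night half: max(0, 7.0 − 11.8) × 0.5 = 0.0 × 0.5 = 0.00 DD.
Per 24 h: 8.65 DD/day.
Duration = 38 / 8.65 = 4.393 ≈ 4.4 days.

4.4 days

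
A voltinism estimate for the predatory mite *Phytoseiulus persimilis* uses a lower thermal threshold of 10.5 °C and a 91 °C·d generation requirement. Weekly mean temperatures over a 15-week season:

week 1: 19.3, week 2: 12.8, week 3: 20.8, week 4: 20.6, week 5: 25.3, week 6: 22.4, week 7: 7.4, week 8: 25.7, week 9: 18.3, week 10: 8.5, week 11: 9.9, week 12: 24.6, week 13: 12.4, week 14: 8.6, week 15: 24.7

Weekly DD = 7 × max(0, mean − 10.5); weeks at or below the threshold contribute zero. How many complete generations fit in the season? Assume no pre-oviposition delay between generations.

8 generations

Weekly DD (7 × max(0, T̄ − 10.5)): 61.6, 16.1, 72.1, 70.7, 103.6, 83.3, 0.0, 106.4, 54.6, 0.0, 0.0, 98.7, 13.3, 0.0, 99.4.
Season total = 779.8 DD.
Complete generations = ⌊779.8 / 91⌋ = 8.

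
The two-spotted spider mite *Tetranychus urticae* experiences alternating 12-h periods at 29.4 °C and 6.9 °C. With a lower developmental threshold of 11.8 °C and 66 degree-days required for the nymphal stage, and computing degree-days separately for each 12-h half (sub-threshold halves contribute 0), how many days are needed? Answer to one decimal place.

Day half: max(0, 29.4 − 11.8) × 0.5 = 17.6 × 0.5 = 8.80 DD.
Night half: max(0, 6.9 − 11.8) × 0.5 = 0.0 × 0.5 = 0.00 DD.
Per 24 h: 8.80 DD/day.
Duration = 66 / 8.80 = 7.500 ≈ 7.5 days.

7.5 days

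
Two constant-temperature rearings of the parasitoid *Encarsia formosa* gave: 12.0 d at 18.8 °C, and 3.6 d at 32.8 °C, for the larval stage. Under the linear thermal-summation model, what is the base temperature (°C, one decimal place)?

12.8 °C

Linear rate model ⇒ the product D·(T − T_b) is constant across temperatures.
12.0·(18.8 − T_b) = 3.6·(32.8 − T_b)
T_b = (12.0·18.8 − 3.6·32.8) / (12.0 − 3.6) = 107.52 / 8.4 = 12.800 °C ≈ 12.8 °C.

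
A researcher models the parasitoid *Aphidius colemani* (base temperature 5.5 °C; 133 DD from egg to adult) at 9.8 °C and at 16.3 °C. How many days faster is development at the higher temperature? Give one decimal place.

At 9.8 °C: 133 / (9.8 − 5.5) = 133 / 4.3 = 30.930 d.
At 16.3 °C: 133 / (16.3 − 5.5) = 133 / 10.8 = 12.315 d.
Difference = |30.930 − 12.315| = 18.615 ≈ 18.6 days.

18.6 days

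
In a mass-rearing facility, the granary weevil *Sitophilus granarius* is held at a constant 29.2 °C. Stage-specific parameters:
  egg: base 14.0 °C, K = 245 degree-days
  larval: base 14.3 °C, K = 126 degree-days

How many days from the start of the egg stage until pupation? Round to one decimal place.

24.6 days

egg: 245 / (29.2 − 14.0) = 245 / 15.2 = 16.118 d.
larval: 126 / (29.2 − 14.3) = 126 / 14.9 = 8.456 d.
Sum = 24.575 ≈ 24.6 days.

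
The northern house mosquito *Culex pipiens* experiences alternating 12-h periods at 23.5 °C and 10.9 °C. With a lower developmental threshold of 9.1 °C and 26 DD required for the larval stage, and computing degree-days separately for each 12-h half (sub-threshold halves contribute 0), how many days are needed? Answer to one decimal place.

3.2 days

Day half: max(0, 23.5 − 9.1) × 0.5 = 14.4 × 0.5 = 7.20 DD.
Night half: max(0, 10.9 − 9.1) × 0.5 = 1.8 × 0.5 = 0.90 DD.
Per 24 h: 8.10 DD/day.
Duration = 26 / 8.10 = 3.210 ≈ 3.2 days.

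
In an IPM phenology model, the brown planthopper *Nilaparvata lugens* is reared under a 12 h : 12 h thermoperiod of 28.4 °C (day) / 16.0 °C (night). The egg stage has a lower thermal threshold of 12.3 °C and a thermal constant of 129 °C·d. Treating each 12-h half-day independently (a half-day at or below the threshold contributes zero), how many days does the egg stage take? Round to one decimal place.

13.0 days

Day half: max(0, 28.4 − 12.3) × 0.5 = 16.1 × 0.5 = 8.05 DD.
Night half: max(0, 16.0 − 12.3) × 0.5 = 3.7 × 0.5 = 1.85 DD.
Per 24 h: 9.90 DD/day.
Duration = 129 / 9.90 = 13.030 ≈ 13.0 days.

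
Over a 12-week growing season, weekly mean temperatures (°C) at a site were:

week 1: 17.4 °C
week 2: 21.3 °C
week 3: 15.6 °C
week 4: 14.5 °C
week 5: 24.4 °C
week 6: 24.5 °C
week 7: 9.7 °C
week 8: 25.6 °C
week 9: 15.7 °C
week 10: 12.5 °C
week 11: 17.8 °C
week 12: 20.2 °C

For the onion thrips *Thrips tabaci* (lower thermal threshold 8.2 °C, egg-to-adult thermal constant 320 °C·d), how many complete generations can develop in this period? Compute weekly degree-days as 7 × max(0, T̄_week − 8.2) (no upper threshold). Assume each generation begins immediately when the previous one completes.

2 generations

Weekly DD (7 × max(0, T̄ − 8.2)): 64.4, 91.7, 51.8, 44.1, 113.4, 114.1, 10.5, 121.8, 52.5, 30.1, 67.2, 84.0.
Season total = 845.6 DD.
Complete generations = ⌊845.6 / 320⌋ = 2.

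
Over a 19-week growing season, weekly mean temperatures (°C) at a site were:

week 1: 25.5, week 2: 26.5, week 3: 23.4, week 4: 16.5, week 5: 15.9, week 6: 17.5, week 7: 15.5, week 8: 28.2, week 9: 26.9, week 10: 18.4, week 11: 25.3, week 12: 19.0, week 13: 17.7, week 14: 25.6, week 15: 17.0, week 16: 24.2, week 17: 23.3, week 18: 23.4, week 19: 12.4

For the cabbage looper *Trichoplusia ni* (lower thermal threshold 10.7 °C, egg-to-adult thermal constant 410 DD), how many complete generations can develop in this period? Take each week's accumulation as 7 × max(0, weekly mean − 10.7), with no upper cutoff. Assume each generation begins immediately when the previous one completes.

Weekly DD (7 × max(0, T̄ − 10.7)): 103.6, 110.6, 88.9, 40.6, 36.4, 47.6, 33.6, 122.5, 113.4, 53.9, 102.2, 58.1, 49.0, 104.3, 44.1, 94.5, 88.2, 88.9, 11.9.
Season total = 1392.3 DD.
Complete generations = ⌊1392.3 / 410⌋ = 3.

3 generations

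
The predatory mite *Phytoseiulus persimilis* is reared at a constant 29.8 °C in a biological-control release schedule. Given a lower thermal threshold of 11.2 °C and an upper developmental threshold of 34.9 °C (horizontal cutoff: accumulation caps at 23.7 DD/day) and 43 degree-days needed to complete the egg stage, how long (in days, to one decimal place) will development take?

2.3 days

Daily accumulation = 29.8 − 11.2 = 18.6 DD/day.
Duration = 43 / 18.6 = 2.312 ≈ 2.3 days.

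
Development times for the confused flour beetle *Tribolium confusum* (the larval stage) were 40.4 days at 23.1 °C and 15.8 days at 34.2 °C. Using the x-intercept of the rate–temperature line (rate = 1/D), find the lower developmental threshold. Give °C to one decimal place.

Under the model K = D·(T − T_b), so D₁·(T₁ − T_b) = D₂·(T₂ − T_b).
40.4·(23.1 − T_b) = 15.8·(34.2 − T_b)
T_b = (40.4·23.1 − 15.8·34.2) / (40.4 − 15.8) = 392.88 / 24.6 = 15.971 °C ≈ 16.0 °C.

16.0 °C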